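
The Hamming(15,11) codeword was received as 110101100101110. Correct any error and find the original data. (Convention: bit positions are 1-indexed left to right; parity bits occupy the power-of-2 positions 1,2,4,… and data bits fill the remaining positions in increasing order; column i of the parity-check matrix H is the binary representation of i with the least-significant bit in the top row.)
Syndrome s = H · r^T (mod 2), r = 110101100101110:
  s[0] = (101010101010101)·(110101100101110) mod 2 = 1+0+0+0+0+0+1+0+0+0+0+0+1+0+0 mod 2 = 1
  s[1] = (011001100110011)·(110101100101110) mod 2 = 0+1+0+0+0+1+1+0+0+1+0+0+0+1+0 mod 2 = 1
  s[2] = (000111100001111)·(110101100101110) mod 2 = 0+0+0+1+0+1+1+0+0+0+0+1+1+1+0 mod 2 = 0
  s[3] = (000000011111111)·(110101100101110) mod 2 = 0+0+0+0+0+0+0+0+0+1+0+1+1+1+0 mod 2 = 0
Syndrome = 1100
Column 3 of H equals this syndrome → error at bit 3 (1-indexed).
Flip bit 3: 110101100101110 → 111101100101110
Extract data bits at positions {3,5,6,7,9,10,11,12,13,14,15}: 10110101110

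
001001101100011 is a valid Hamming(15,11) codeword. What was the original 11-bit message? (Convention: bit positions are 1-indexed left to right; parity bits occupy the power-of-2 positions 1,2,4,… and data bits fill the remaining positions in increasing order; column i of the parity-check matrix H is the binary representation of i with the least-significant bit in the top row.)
Parity bits occupy power-of-2 positions; data bits are at positions {3,5,6,7,9,10,11,12,13,14,15} (1-indexed).
Extract: c[3]=1 c[5]=0 c[6]=1 c[7]=1 c[9]=1 c[10]=1 c[11]=0 c[12]=0 c[13]=0 c[14]=1 c[15]=1
Data = 10111100011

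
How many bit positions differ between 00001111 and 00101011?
XOR = 00100100, count of 1s = 2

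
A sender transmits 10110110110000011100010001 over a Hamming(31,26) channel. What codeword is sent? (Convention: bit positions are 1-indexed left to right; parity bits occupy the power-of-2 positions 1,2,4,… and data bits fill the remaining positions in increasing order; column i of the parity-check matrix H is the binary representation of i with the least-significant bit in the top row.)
Codeword c = d · G (mod 2), d = 10110110110000011100010001:
  c[0] = d·G[:,0] = (10110110110000011100010001)·(11011010101101010101010101) mod 2 = 1+0+0+1+0+0+1+0+1+0+0+0+0+0+0+1+0+1+0+0+0+1+0+0+0+1 mod 2 = 0
  c[1] = d·G[:,1] = (10110110110000011100010001)·(10110110011011001100110011) mod 2 = 1+0+1+1+0+1+1+0+0+1+0+0+0+0+0+0+1+1+0+0+0+1+0+0+0+1 mod 2 = 0
  c[2] = d·G[:,2] = (10110110110000011100010001)·(10000000000000000000000000) mod 2 = 1+0+0+0+0+0+0+0+0+0+0+0+0+0+0+0+0+0+0+0+0+0+0+0+0+0 mod 2 = 1
  c[3] = d·G[:,3] = (10110110110000011100010001)·(01110001111000111100001111) mod 2 = 0+0+1+1+0+0+0+0+1+1+0+0+0+0+0+1+1+1+0+0+0+0+0+0+0+1 mod 2 = 0
  c[4] = d·G[:,4] = (10110110110000011100010001)·(01000000000000000000000000) mod 2 = 0+0+0+0+0+0+0+0+0+0+0+0+0+0+0+0+0+0+0+0+0+0+0+0+0+0 mod 2 = 0
  c[5] = d·G[:,5] = (10110110110000011100010001)·(00100000000000000000000000) mod 2 = 0+0+1+0+0+0+0+0+0+0+0+0+0+0+0+0+0+0+0+0+0+0+0+0+0+0 mod 2 = 1
  c[6] = d·G[:,6] = (10110110110000011100010001)·(00010000000000000000000000) mod 2 = 0+0+0+1+0+0+0+0+0+0+0+0+0+0+0+0+0+0+0+0+0+0+0+0+0+0 mod 2 = 1
  c[7] = d·G[:,7] = (10110110110000011100010001)·(00001111111000000011111111) mod 2 = 0+0+0+0+0+1+1+0+1+1+0+0+0+0+0+0+0+0+0+0+0+1+0+0+0+1 mod 2 = 0
  c[8] = d·G[:,8] = (10110110110000011100010001)·(00001000000000000000000000) mod 2 = 0+0+0+0+0+0+0+0+0+0+0+0+0+0+0+0+0+0+0+0+0+0+0+0+0+0 mod 2 = 0
  c[9] = d·G[:,9] = (10110110110000011100010001)·(00000100000000000000000000) mod 2 = 0+0+0+0+0+1+0+0+0+0+0+0+0+0+0+0+0+0+0+0+0+0+0+0+0+0 mod 2 = 1
  c[10] = d·G[:,10] = (10110110110000011100010001)·(00000010000000000000000000) mod 2 = 0+0+0+0+0+0+1+0+0+0+0+0+0+0+0+0+0+0+0+0+0+0+0+0+0+0 mod 2 = 1
  c[11] = d·G[:,11] = (10110110110000011100010001)·(00000001000000000000000000) mod 2 = 0+0+0+0+0+0+0+0+0+0+0+0+0+0+0+0+0+0+0+0+0+0+0+0+0+0 mod 2 = 0
  c[12] = d·G[:,12] = (10110110110000011100010001)·(00000000100000000000000000) mod 2 = 0+0+0+0+0+0+0+0+1+0+0+0+0+0+0+0+0+0+0+0+0+0+0+0+0+0 mod 2 = 1
  c[13] = d·G[:,13] = (10110110110000011100010001)·(00000000010000000000000000) mod 2 = 0+0+0+0+0+0+0+0+0+1+0+0+0+0+0+0+0+0+0+0+0+0+0+0+0+0 mod 2 = 1
  c[14] = d·G[:,14] = (10110110110000011100010001)·(00000000001000000000000000) mod 2 = 0+0+0+0+0+0+0+0+0+0+0+0+0+0+0+0+0+0+0+0+0+0+0+0+0+0 mod 2 = 0
  c[15] = d·G[:,15] = (10110110110000011100010001)·(00000000000111111111111111) mod 2 = 0+0+0+0+0+0+0+0+0+0+0+0+0+0+0+1+1+1+0+0+0+1+0+0+0+1 mod 2 = 1
  c[16] = d·G[:,16] = (10110110110000011100010001)·(00000000000100000000000000) mod 2 = 0+0+0+0+0+0+0+0+0+0+0+0+0+0+0+0+0+0+0+0+0+0+0+0+0+0 mod 2 = 0
  c[17] = d·G[:,17] = (10110110110000011100010001)·(00000000000010000000000000) mod 2 = 0+0+0+0+0+0+0+0+0+0+0+0+0+0+0+0+0+0+0+0+0+0+0+0+0+0 mod 2 = 0
  c[18] = d·G[:,18] = (10110110110000011100010001)·(00000000000001000000000000) mod 2 = 0+0+0+0+0+0+0+0+0+0+0+0+0+0+0+0+0+0+0+0+0+0+0+0+0+0 mod 2 = 0
  c[19] = d·G[:,19] = (10110110110000011100010001)·(00000000000000100000000000) mod 2 = 0+0+0+0+0+0+0+0+0+0+0+0+0+0+0+0+0+0+0+0+0+0+0+0+0+0 mod 2 = 0
  c[20] = d·G[:,20] = (10110110110000011100010001)·(00000000000000010000000000) mod 2 = 0+0+0+0+0+0+0+0+0+0+0+0+0+0+0+1+0+0+0+0+0+0+0+0+0+0 mod 2 = 1
  c[21] = d·G[:,21] = (10110110110000011100010001)·(00000000000000001000000000) mod 2 = 0+0+0+0+0+0+0+0+0+0+0+0+0+0+0+0+1+0+0+0+0+0+0+0+0+0 mod 2 = 1
  c[22] = d·G[:,22] = (10110110110000011100010001)·(00000000000000000100000000) mod 2 = 0+0+0+0+0+0+0+0+0+0+0+0+0+0+0+0+0+1+0+0+0+0+0+0+0+0 mod 2 = 1
  c[23] = d·G[:,23] = (10110110110000011100010001)·(00000000000000000010000000) mod 2 = 0+0+0+0+0+0+0+0+0+0+0+0+0+0+0+0+0+0+0+0+0+0+0+0+0+0 mod 2 = 0
  c[24] = d·G[:,24] = (10110110110000011100010001)·(00000000000000000001000000) mod 2 = 0+0+0+0+0+0+0+0+0+0+0+0+0+0+0+0+0+0+0+0+0+0+0+0+0+0 mod 2 = 0
  c[25] = d·G[:,25] = (10110110110000011100010001)·(00000000000000000000100000) mod 2 = 0+0+0+0+0+0+0+0+0+0+0+0+0+0+0+0+0+0+0+0+0+0+0+0+0+0 mod 2 = 0
  c[26] = d·G[:,26] = (10110110110000011100010001)·(00000000000000000000010000) mod 2 = 0+0+0+0+0+0+0+0+0+0+0+0+0+0+0+0+0+0+0+0+0+1+0+0+0+0 mod 2 = 1
  c[27] = d·G[:,27] = (10110110110000011100010001)·(00000000000000000000001000) mod 2 = 0+0+0+0+0+0+0+0+0+0+0+0+0+0+0+0+0+0+0+0+0+0+0+0+0+0 mod 2 = 0
  c[28] = d·G[:,28] = (10110110110000011100010001)·(00000000000000000000000100) mod 2 = 0+0+0+0+0+0+0+0+0+0+0+0+0+0+0+0+0+0+0+0+0+0+0+0+0+0 mod 2 = 0
  c[29] = d·G[:,29] = (10110110110000011100010001)·(00000000000000000000000010) mod 2 = 0+0+0+0+0+0+0+0+0+0+0+0+0+0+0+0+0+0+0+0+0+0+0+0+0+0 mod 2 = 0
  c[30] = d·G[:,30] = (10110110110000011100010001)·(00000000000000000000000001) mod 2 = 0+0+0+0+0+0+0+0+0+0+0+0+0+0+0+0+0+0+0+0+0+0+0+0+0+1 mod 2 = 1
Codeword = 0010011001101101000011100010001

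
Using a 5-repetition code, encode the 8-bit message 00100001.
Repeat each bit 5× and concatenate:
0→00000  0→00000  1→11111  0→00000  0→00000  0→00000  0→00000  1→11111
Codeword = 0000000000111110000000000000000000011111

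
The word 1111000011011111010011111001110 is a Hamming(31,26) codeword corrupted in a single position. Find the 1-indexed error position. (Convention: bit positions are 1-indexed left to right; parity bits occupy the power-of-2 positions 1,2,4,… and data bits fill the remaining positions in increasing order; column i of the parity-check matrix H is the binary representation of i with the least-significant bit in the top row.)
Syndrome s = H · r^T (mod 2), r = 1111000011011111010011111001110:
  s[0] = (1010101010101010101010101010101)·(1111000011011111010011111001110) mod 2 = 1+0+1+0+0+0+0+0+1+0+0+0+1+0+1+0+0+0+0+0+1+0+1+0+1+0+0+0+1+0+0 mod 2 = 1
  s[1] = (0110011001100110011001100110011)·(1111000011011111010011111001110) mod 2 = 0+1+1+0+0+0+0+0+0+1+0+0+0+1+1+0+0+1+0+0+0+1+1+0+0+0+0+0+0+1+0 mod 2 = 1
  s[2] = (0001111000011110000111100001111)·(1111000011011111010011111001110) mod 2 = 0+0+0+1+0+0+0+0+0+0+0+1+1+1+1+0+0+0+0+0+1+1+1+0+0+0+0+1+1+1+0 mod 2 = 1
  s[3] = (0000000111111110000000011111111)·(1111000011011111010011111001110) mod 2 = 0+0+0+0+0+0+0+0+1+1+0+1+1+1+1+0+0+0+0+0+0+0+0+1+1+0+0+1+1+1+0 mod 2 = 1
  s[4] = (0000000000000001111111111111111)·(1111000011011111010011111001110) mod 2 = 0+0+0+0+0+0+0+0+0+0+0+0+0+0+0+1+0+1+0+0+1+1+1+1+1+0+0+1+1+1+0 mod 2 = 0
Syndrome = 11110
Column i of H is the binary representation of i, so the syndrome is the binary index of the flipped bit.
Read s = 11110 with s[0] as LSB: 1·2^0 + 1·2^1 + 1·2^2 + 1·2^3 + 0·2^4 = 15.
Error is at bit position 15.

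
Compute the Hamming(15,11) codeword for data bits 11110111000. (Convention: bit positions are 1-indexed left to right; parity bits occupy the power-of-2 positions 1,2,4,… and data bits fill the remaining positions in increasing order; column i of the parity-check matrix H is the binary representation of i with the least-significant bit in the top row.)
Codeword c = d · G (mod 2), d = 11110111000:
  c[0] = d·G[:,0] = (11110111000)·(11011010101) mod 2 = 1+1+0+1+0+0+1+0+0+0+0 mod 2 = 0
  c[1] = d·G[:,1] = (11110111000)·(10110110011) mod 2 = 1+0+1+1+0+1+1+0+0+0+0 mod 2 = 1
  c[2] = d·G[:,2] = (11110111000)·(10000000000) mod 2 = 1+0+0+0+0+0+0+0+0+0+0 mod 2 = 1
  c[3] = d·G[:,3] = (11110111000)·(01110001111) mod 2 = 0+1+1+1+0+0+0+1+0+0+0 mod 2 = 0
  c[4] = d·G[:,4] = (11110111000)·(01000000000) mod 2 = 0+1+0+0+0+0+0+0+0+0+0 mod 2 = 1
  c[5] = d·G[:,5] = (11110111000)·(00100000000) mod 2 = 0+0+1+0+0+0+0+0+0+0+0 mod 2 = 1
  c[6] = d·G[:,6] = (11110111000)·(00010000000) mod 2 = 0+0+0+1+0+0+0+0+0+0+0 mod 2 = 1
  c[7] = d·G[:,7] = (11110111000)·(00001111111) mod 2 = 0+0+0+0+0+1+1+1+0+0+0 mod 2 = 1
  c[8] = d·G[:,8] = (11110111000)·(00001000000) mod 2 = 0+0+0+0+0+0+0+0+0+0+0 mod 2 = 0
  c[9] = d·G[:,9] = (11110111000)·(00000100000) mod 2 = 0+0+0+0+0+1+0+0+0+0+0 mod 2 = 1
  c[10] = d·G[:,10] = (11110111000)·(00000010000) mod 2 = 0+0+0+0+0+0+1+0+0+0+0 mod 2 = 1
  c[11] = d·G[:,11] = (11110111000)·(00000001000) mod 2 = 0+0+0+0+0+0+0+1+0+0+0 mod 2 = 1
  c[12] = d·G[:,12] = (11110111000)·(00000000100) mod 2 = 0+0+0+0+0+0+0+0+0+0+0 mod 2 = 0
  c[13] = d·G[:,13] = (11110111000)·(00000000010) mod 2 = 0+0+0+0+0+0+0+0+0+0+0 mod 2 = 0
  c[14] = d·G[:,14] = (11110111000)·(00000000001) mod 2 = 0+0+0+0+0+0+0+0+0+0+0 mod 2 = 0
Codeword = 011011110111000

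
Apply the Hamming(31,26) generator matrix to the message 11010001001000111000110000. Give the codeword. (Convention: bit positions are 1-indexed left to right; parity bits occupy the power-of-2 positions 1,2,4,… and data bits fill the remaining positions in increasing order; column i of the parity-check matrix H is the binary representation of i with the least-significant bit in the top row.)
Codeword c = d · G (mod 2), d = 11010001001000111000110000:
  c[0] = d·G[:,0] = (11010001001000111000110000)·(11011010101101010101010101) mod 2 = 1+1+0+1+0+0+0+0+0+0+1+0+0+0+0+1+0+0+0+0+0+1+0+0+0+0 mod 2 = 0
  c[1] = d·G[:,1] = (11010001001000111000110000)·(10110110011011001100110011) mod 2 = 1+0+0+1+0+0+0+0+0+0+1+0+0+0+0+0+1+0+0+0+1+1+0+0+0+0 mod 2 = 0
  c[2] = d·G[:,2] = (11010001001000111000110000)·(10000000000000000000000000) mod 2 = 1+0+0+0+0+0+0+0+0+0+0+0+0+0+0+0+0+0+0+0+0+0+0+0+0+0 mod 2 = 1
  c[3] = d·G[:,3] = (11010001001000111000110000)·(01110001111000111100001111) mod 2 = 0+1+0+1+0+0+0+1+0+0+1+0+0+0+1+1+1+0+0+0+0+0+0+0+0+0 mod 2 = 1
  c[4] = d·G[:,4] = (11010001001000111000110000)·(01000000000000000000000000) mod 2 = 0+1+0+0+0+0+0+0+0+0+0+0+0+0+0+0+0+0+0+0+0+0+0+0+0+0 mod 2 = 1
  c[5] = d·G[:,5] = (11010001001000111000110000)·(00100000000000000000000000) mod 2 = 0+0+0+0+0+0+0+0+0+0+0+0+0+0+0+0+0+0+0+0+0+0+0+0+0+0 mod 2 = 0
  c[6] = d·G[:,6] = (11010001001000111000110000)·(00010000000000000000000000) mod 2 = 0+0+0+1+0+0+0+0+0+0+0+0+0+0+0+0+0+0+0+0+0+0+0+0+0+0 mod 2 = 1
  c[7] = d·G[:,7] = (11010001001000111000110000)·(00001111111000000011111111) mod 2 = 0+0+0+0+0+0+0+1+0+0+1+0+0+0+0+0+0+0+0+0+1+1+0+0+0+0 mod 2 = 0
  c[8] = d·G[:,8] = (11010001001000111000110000)·(00001000000000000000000000) mod 2 = 0+0+0+0+0+0+0+0+0+0+0+0+0+0+0+0+0+0+0+0+0+0+0+0+0+0 mod 2 = 0
  c[9] = d·G[:,9] = (11010001001000111000110000)·(00000100000000000000000000) mod 2 = 0+0+0+0+0+0+0+0+0+0+0+0+0+0+0+0+0+0+0+0+0+0+0+0+0+0 mod 2 = 0
  c[10] = d·G[:,10] = (11010001001000111000110000)·(00000010000000000000000000) mod 2 = 0+0+0+0+0+0+0+0+0+0+0+0+0+0+0+0+0+0+0+0+0+0+0+0+0+0 mod 2 = 0
  c[11] = d·G[:,11] = (11010001001000111000110000)·(00000001000000000000000000) mod 2 = 0+0+0+0+0+0+0+1+0+0+0+0+0+0+0+0+0+0+0+0+0+0+0+0+0+0 mod 2 = 1
  c[12] = d·G[:,12] = (11010001001000111000110000)·(00000000100000000000000000) mod 2 = 0+0+0+0+0+0+0+0+0+0+0+0+0+0+0+0+0+0+0+0+0+0+0+0+0+0 mod 2 = 0
  c[13] = d·G[:,13] = (11010001001000111000110000)·(00000000010000000000000000) mod 2 = 0+0+0+0+0+0+0+0+0+0+0+0+0+0+0+0+0+0+0+0+0+0+0+0+0+0 mod 2 = 0
  c[14] = d·G[:,14] = (11010001001000111000110000)·(00000000001000000000000000) mod 2 = 0+0+0+0+0+0+0+0+0+0+1+0+0+0+0+0+0+0+0+0+0+0+0+0+0+0 mod 2 = 1
  c[15] = d·G[:,15] = (11010001001000111000110000)·(00000000000111111111111111) mod 2 = 0+0+0+0+0+0+0+0+0+0+0+0+0+0+1+1+1+0+0+0+1+1+0+0+0+0 mod 2 = 1
  c[16] = d·G[:,16] = (11010001001000111000110000)·(00000000000100000000000000) mod 2 = 0+0+0+0+0+0+0+0+0+0+0+0+0+0+0+0+0+0+0+0+0+0+0+0+0+0 mod 2 = 0
  c[17] = d·G[:,17] = (11010001001000111000110000)·(00000000000010000000000000) mod 2 = 0+0+0+0+0+0+0+0+0+0+0+0+0+0+0+0+0+0+0+0+0+0+0+0+0+0 mod 2 = 0
  c[18] = d·G[:,18] = (11010001001000111000110000)·(00000000000001000000000000) mod 2 = 0+0+0+0+0+0+0+0+0+0+0+0+0+0+0+0+0+0+0+0+0+0+0+0+0+0 mod 2 = 0
  c[19] = d·G[:,19] = (11010001001000111000110000)·(00000000000000100000000000) mod 2 = 0+0+0+0+0+0+0+0+0+0+0+0+0+0+1+0+0+0+0+0+0+0+0+0+0+0 mod 2 = 1
  c[20] = d·G[:,20] = (11010001001000111000110000)·(00000000000000010000000000) mod 2 = 0+0+0+0+0+0+0+0+0+0+0+0+0+0+0+1+0+0+0+0+0+0+0+0+0+0 mod 2 = 1
  c[21] = d·G[:,21] = (11010001001000111000110000)·(00000000000000001000000000) mod 2 = 0+0+0+0+0+0+0+0+0+0+0+0+0+0+0+0+1+0+0+0+0+0+0+0+0+0 mod 2 = 1
  c[22] = d·G[:,22] = (11010001001000111000110000)·(00000000000000000100000000) mod 2 = 0+0+0+0+0+0+0+0+0+0+0+0+0+0+0+0+0+0+0+0+0+0+0+0+0+0 mod 2 = 0
  c[23] = d·G[:,23] = (11010001001000111000110000)·(00000000000000000010000000) mod 2 = 0+0+0+0+0+0+0+0+0+0+0+0+0+0+0+0+0+0+0+0+0+0+0+0+0+0 mod 2 = 0
  c[24] = d·G[:,24] = (11010001001000111000110000)·(00000000000000000001000000) mod 2 = 0+0+0+0+0+0+0+0+0+0+0+0+0+0+0+0+0+0+0+0+0+0+0+0+0+0 mod 2 = 0
  c[25] = d·G[:,25] = (11010001001000111000110000)·(00000000000000000000100000) mod 2 = 0+0+0+0+0+0+0+0+0+0+0+0+0+0+0+0+0+0+0+0+1+0+0+0+0+0 mod 2 = 1
  c[26] = d·G[:,26] = (11010001001000111000110000)·(00000000000000000000010000) mod 2 = 0+0+0+0+0+0+0+0+0+0+0+0+0+0+0+0+0+0+0+0+0+1+0+0+0+0 mod 2 = 1
  c[27] = d·G[:,27] = (11010001001000111000110000)·(00000000000000000000001000) mod 2 = 0+0+0+0+0+0+0+0+0+0+0+0+0+0+0+0+0+0+0+0+0+0+0+0+0+0 mod 2 = 0
  c[28] = d·G[:,28] = (11010001001000111000110000)·(00000000000000000000000100) mod 2 = 0+0+0+0+0+0+0+0+0+0+0+0+0+0+0+0+0+0+0+0+0+0+0+0+0+0 mod 2 = 0
  c[29] = d·G[:,29] = (11010001001000111000110000)·(00000000000000000000000010) mod 2 = 0+0+0+0+0+0+0+0+0+0+0+0+0+0+0+0+0+0+0+0+0+0+0+0+0+0 mod 2 = 0
  c[30] = d·G[:,30] = (11010001001000111000110000)·(00000000000000000000000001) mod 2 = 0+0+0+0+0+0+0+0+0+0+0+0+0+0+0+0+0+0+0+0+0+0+0+0+0+0 mod 2 = 0
Codeword = 0011101000010011000111000110000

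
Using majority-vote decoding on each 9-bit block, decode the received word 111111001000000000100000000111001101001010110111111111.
Split into 9-bit blocks and majority-vote each:
  block 1 = 111111001: 7 ones, 2 zeros → 1
  block 2 = 000000000: 0 ones, 9 zeros → 0
  block 3 = 100000000: 1 ones, 8 zeros → 0
  block 4 = 111001101: 6 ones, 3 zeros → 1
  block 5 = 001010110: 4 ones, 5 zeros → 0
  block 6 = 111111111: 9 ones, 0 zeros → 1
Decoded = 100101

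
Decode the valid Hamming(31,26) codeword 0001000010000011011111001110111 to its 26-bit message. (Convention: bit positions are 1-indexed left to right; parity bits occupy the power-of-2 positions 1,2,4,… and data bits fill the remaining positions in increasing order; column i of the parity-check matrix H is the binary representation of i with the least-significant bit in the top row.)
Parity bits occupy power-of-2 positions; data bits are at positions {3,5,6,7,9,10,11,12,13,14,15,17,18,19,20,21,22,23,24,25,26,27,28,29,30,31} (1-indexed).
Extract: c[3]=0 c[5]=0 c[6]=0 c[7]=0 c[9]=1 c[10]=0 c[11]=0 c[12]=0 c[13]=0 c[14]=0 c[15]=1 c[17]=0 c[18]=1 c[19]=1 c[20]=1 c[21]=1 c[22]=1 c[23]=0 c[24]=0 c[25]=1 c[26]=1 c[27]=1 c[28]=0 c[29]=1 c[30]=1 c[31]=1
Data = 00001000001011111001110111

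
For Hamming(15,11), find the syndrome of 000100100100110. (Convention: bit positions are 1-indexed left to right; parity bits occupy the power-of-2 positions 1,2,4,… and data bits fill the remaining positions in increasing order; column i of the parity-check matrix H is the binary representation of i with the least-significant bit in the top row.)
Syndrome s = H · r^T (mod 2), r = 000100100100110:
  s[0] = (101010101010101)·(000100100100110) mod 2 = 0+0+0+0+0+0+1+0+0+0+0+0+1+0+0 mod 2 = 0
  s[1] = (011001100110011)·(000100100100110) mod 2 = 0+0+0+0+0+0+1+0+0+1+0+0+0+1+0 mod 2 = 1
  s[2] = (000111100001111)·(000100100100110) mod 2 = 0+0+0+1+0+0+1+0+0+0+0+0+1+1+0 mod 2 = 0
  s[3] = (000000011111111)·(000100100100110) mod 2 = 0+0+0+0+0+0+0+0+0+1+0+0+1+1+0 mod 2 = 1
Syndrome = 0101
Non-zero syndrome: error at position 10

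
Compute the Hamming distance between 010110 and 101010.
XOR = 111100, count of 1s = 4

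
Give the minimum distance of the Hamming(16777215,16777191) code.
d_min = 3 (every single-error-correcting Hamming code has d_min = 3).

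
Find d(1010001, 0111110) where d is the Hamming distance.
XOR = 1101111, count of 1s = 6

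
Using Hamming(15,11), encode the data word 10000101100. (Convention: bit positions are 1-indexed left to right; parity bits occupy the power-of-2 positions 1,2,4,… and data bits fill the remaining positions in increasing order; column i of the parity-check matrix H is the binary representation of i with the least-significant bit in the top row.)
Codeword c = d · G (mod 2), d = 10000101100:
  c[0] = d·G[:,0] = (10000101100)·(11011010101) mod 2 = 1+0+0+0+0+0+0+0+1+0+0 mod 2 = 0
  c[1] = d·G[:,1] = (10000101100)·(10110110011) mod 2 = 1+0+0+0+0+1+0+0+0+0+0 mod 2 = 0
  c[2] = d·G[:,2] = (10000101100)·(10000000000) mod 2 = 1+0+0+0+0+0+0+0+0+0+0 mod 2 = 1
  c[3] = d·G[:,3] = (10000101100)·(01110001111) mod 2 = 0+0+0+0+0+0+0+1+1+0+0 mod 2 = 0
  c[4] = d·G[:,4] = (10000101100)·(01000000000) mod 2 = 0+0+0+0+0+0+0+0+0+0+0 mod 2 = 0
  c[5] = d·G[:,5] = (10000101100)·(00100000000) mod 2 = 0+0+0+0+0+0+0+0+0+0+0 mod 2 = 0
  c[6] = d·G[:,6] = (10000101100)·(00010000000) mod 2 = 0+0+0+0+0+0+0+0+0+0+0 mod 2 = 0
  c[7] = d·G[:,7] = (10000101100)·(00001111111) mod 2 = 0+0+0+0+0+1+0+1+1+0+0 mod 2 = 1
  c[8] = d·G[:,8] = (10000101100)·(00001000000) mod 2 = 0+0+0+0+0+0+0+0+0+0+0 mod 2 = 0
  c[9] = d·G[:,9] = (10000101100)·(00000100000) mod 2 = 0+0+0+0+0+1+0+0+0+0+0 mod 2 = 1
  c[10] = d·G[:,10] = (10000101100)·(00000010000) mod 2 = 0+0+0+0+0+0+0+0+0+0+0 mod 2 = 0
  c[11] = d·G[:,11] = (10000101100)·(00000001000) mod 2 = 0+0+0+0+0+0+0+1+0+0+0 mod 2 = 1
  c[12] = d·G[:,12] = (10000101100)·(00000000100) mod 2 = 0+0+0+0+0+0+0+0+1+0+0 mod 2 = 1
  c[13] = d·G[:,13] = (10000101100)·(00000000010) mod 2 = 0+0+0+0+0+0+0+0+0+0+0 mod 2 = 0
  c[14] = d·G[:,14] = (10000101100)·(00000000001) mod 2 = 0+0+0+0+0+0+0+0+0+0+0 mod 2 = 0
Codeword = 001000010101100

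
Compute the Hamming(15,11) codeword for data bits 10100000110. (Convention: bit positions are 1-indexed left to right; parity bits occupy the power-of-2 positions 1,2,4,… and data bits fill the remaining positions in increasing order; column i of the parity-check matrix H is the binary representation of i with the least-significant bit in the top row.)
Codeword c = d · G (mod 2), d = 10100000110:
  c[0] = d·G[:,0] = (10100000110)·(11011010101) mod 2 = 1+0+0+0+0+0+0+0+1+0+0 mod 2 = 0
  c[1] = d·G[:,1] = (10100000110)·(10110110011) mod 2 = 1+0+1+0+0+0+0+0+0+1+0 mod 2 = 1
  c[2] = d·G[:,2] = (10100000110)·(10000000000) mod 2 = 1+0+0+0+0+0+0+0+0+0+0 mod 2 = 1
  c[3] = d·G[:,3] = (10100000110)·(01110001111) mod 2 = 0+0+1+0+0+0+0+0+1+1+0 mod 2 = 1
  c[4] = d·G[:,4] = (10100000110)·(01000000000) mod 2 = 0+0+0+0+0+0+0+0+0+0+0 mod 2 = 0
  c[5] = d·G[:,5] = (10100000110)·(00100000000) mod 2 = 0+0+1+0+0+0+0+0+0+0+0 mod 2 = 1
  c[6] = d·G[:,6] = (10100000110)·(00010000000) mod 2 = 0+0+0+0+0+0+0+0+0+0+0 mod 2 = 0
  c[7] = d·G[:,7] = (10100000110)·(00001111111) mod 2 = 0+0+0+0+0+0+0+0+1+1+0 mod 2 = 0
  c[8] = d·G[:,8] = (10100000110)·(00001000000) mod 2 = 0+0+0+0+0+0+0+0+0+0+0 mod 2 = 0
  c[9] = d·G[:,9] = (10100000110)·(00000100000) mod 2 = 0+0+0+0+0+0+0+0+0+0+0 mod 2 = 0
  c[10] = d·G[:,10] = (10100000110)·(00000010000) mod 2 = 0+0+0+0+0+0+0+0+0+0+0 mod 2 = 0
  c[11] = d·G[:,11] = (10100000110)·(00000001000) mod 2 = 0+0+0+0+0+0+0+0+0+0+0 mod 2 = 0
  c[12] = d·G[:,12] = (10100000110)·(00000000100) mod 2 = 0+0+0+0+0+0+0+0+1+0+0 mod 2 = 1
  c[13] = d·G[:,13] = (10100000110)·(00000000010) mod 2 = 0+0+0+0+0+0+0+0+0+1+0 mod 2 = 1
  c[14] = d·G[:,14] = (10100000110)·(00000000001) mod 2 = 0+0+0+0+0+0+0+0+0+0+0 mod 2 = 0
Codeword = 011101000000110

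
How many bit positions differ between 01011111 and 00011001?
XOR = 01000110, count of 1s = 3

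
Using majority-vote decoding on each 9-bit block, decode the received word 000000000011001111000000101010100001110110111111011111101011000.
Split into 9-bit blocks and majority-vote each:
  block 1 = 000000000: 0 ones, 9 zeros → 0
  block 2 = 011001111: 6 ones, 3 zeros → 1
  block 3 = 000000101: 2 ones, 7 zeros → 0
  block 4 = 010100001: 3 ones, 6 zeros → 0
  block 5 = 110110111: 7 ones, 2 zeros → 1
  block 6 = 111011111: 8 ones, 1 zeros → 1
  block 7 = 101011000: 4 ones, 5 zeros → 0
Decoded = 0100110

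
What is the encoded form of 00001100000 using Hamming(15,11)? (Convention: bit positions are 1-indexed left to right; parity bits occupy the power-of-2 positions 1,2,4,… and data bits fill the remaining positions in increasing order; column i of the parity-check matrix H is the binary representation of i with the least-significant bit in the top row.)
Codeword c = d · G (mod 2), d = 00001100000:
  c[0] = d·G[:,0] = (00001100000)·(11011010101) mod 2 = 0+0+0+0+1+0+0+0+0+0+0 mod 2 = 1
  c[1] = d·G[:,1] = (00001100000)·(10110110011) mod 2 = 0+0+0+0+0+1+0+0+0+0+0 mod 2 = 1
  c[2] = d·G[:,2] = (00001100000)·(10000000000) mod 2 = 0+0+0+0+0+0+0+0+0+0+0 mod 2 = 0
  c[3] = d·G[:,3] = (00001100000)·(01110001111) mod 2 = 0+0+0+0+0+0+0+0+0+0+0 mod 2 = 0
  c[4] = d·G[:,4] = (00001100000)·(01000000000) mod 2 = 0+0+0+0+0+0+0+0+0+0+0 mod 2 = 0
  c[5] = d·G[:,5] = (00001100000)·(00100000000) mod 2 = 0+0+0+0+0+0+0+0+0+0+0 mod 2 = 0
  c[6] = d·G[:,6] = (00001100000)·(00010000000) mod 2 = 0+0+0+0+0+0+0+0+0+0+0 mod 2 = 0
  c[7] = d·G[:,7] = (00001100000)·(00001111111) mod 2 = 0+0+0+0+1+1+0+0+0+0+0 mod 2 = 0
  c[8] = d·G[:,8] = (00001100000)·(00001000000) mod 2 = 0+0+0+0+1+0+0+0+0+0+0 mod 2 = 1
  c[9] = d·G[:,9] = (00001100000)·(00000100000) mod 2 = 0+0+0+0+0+1+0+0+0+0+0 mod 2 = 1
  c[10] = d·G[:,10] = (00001100000)·(00000010000) mod 2 = 0+0+0+0+0+0+0+0+0+0+0 mod 2 = 0
  c[11] = d·G[:,11] = (00001100000)·(00000001000) mod 2 = 0+0+0+0+0+0+0+0+0+0+0 mod 2 = 0
  c[12] = d·G[:,12] = (00001100000)·(00000000100) mod 2 = 0+0+0+0+0+0+0+0+0+0+0 mod 2 = 0
  c[13] = d·G[:,13] = (00001100000)·(00000000010) mod 2 = 0+0+0+0+0+0+0+0+0+0+0 mod 2 = 0
  c[14] = d·G[:,14] = (00001100000)·(00000000001) mod 2 = 0+0+0+0+0+0+0+0+0+0+0 mod 2 = 0
Codeword = 110000001100000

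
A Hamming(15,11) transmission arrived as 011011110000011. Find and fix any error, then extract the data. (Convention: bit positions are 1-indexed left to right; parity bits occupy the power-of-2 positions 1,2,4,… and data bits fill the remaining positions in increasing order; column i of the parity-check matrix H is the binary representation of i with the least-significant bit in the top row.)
Syndrome s = H · r^T (mod 2), r = 011011110000011:
  s[0] = (101010101010101)·(011011110000011) mod 2 = 0+0+1+0+1+0+1+0+0+0+0+0+0+0+1 mod 2 = 0
  s[1] = (011001100110011)·(011011110000011) mod 2 = 0+1+1+0+0+1+1+0+0+0+0+0+0+1+1 mod 2 = 0
  s[2] = (000111100001111)·(011011110000011) mod 2 = 0+0+0+0+1+1+1+0+0+0+0+0+0+1+1 mod 2 = 1
  s[3] = (000000011111111)·(011011110000011) mod 2 = 0+0+0+0+0+0+0+1+0+0+0+0+0+1+1 mod 2 = 1
Syndrome = 0011
Column 12 of H equals this syndrome → error at bit 12 (1-indexed).
Flip bit 12: 011011110000011 → 011011110001011
Extract data bits at positions {3,5,6,7,9,10,11,12,13,14,15}: 11110001011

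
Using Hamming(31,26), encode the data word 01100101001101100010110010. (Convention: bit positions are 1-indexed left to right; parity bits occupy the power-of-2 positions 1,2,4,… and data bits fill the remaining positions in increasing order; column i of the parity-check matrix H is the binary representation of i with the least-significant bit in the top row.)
Codeword c = d · G (mod 2), d = 01100101001101100010110010:
  c[0] = d·G[:,0] = (01100101001101100010110010)·(11011010101101010101010101) mod 2 = 0+1+0+0+0+0+0+0+0+0+1+1+0+1+0+0+0+0+0+0+0+1+0+0+0+0 mod 2 = 1
  c[1] = d·G[:,1] = (01100101001101100010110010)·(10110110011011001100110011) mod 2 = 0+0+1+0+0+1+0+0+0+0+1+0+0+1+0+0+0+0+0+0+1+1+0+0+1+0 mod 2 = 1
  c[2] = d·G[:,2] = (01100101001101100010110010)·(10000000000000000000000000) mod 2 = 0+0+0+0+0+0+0+0+0+0+0+0+0+0+0+0+0+0+0+0+0+0+0+0+0+0 mod 2 = 0
  c[3] = d·G[:,3] = (01100101001101100010110010)·(01110001111000111100001111) mod 2 = 0+1+1+0+0+0+0+1+0+0+1+0+0+0+1+0+0+0+0+0+0+0+0+0+1+0 mod 2 = 0
  c[4] = d·G[:,4] = (01100101001101100010110010)·(01000000000000000000000000) mod 2 = 0+1+0+0+0+0+0+0+0+0+0+0+0+0+0+0+0+0+0+0+0+0+0+0+0+0 mod 2 = 1
  c[5] = d·G[:,5] = (01100101001101100010110010)·(00100000000000000000000000) mod 2 = 0+0+1+0+0+0+0+0+0+0+0+0+0+0+0+0+0+0+0+0+0+0+0+0+0+0 mod 2 = 1
  c[6] = d·G[:,6] = (01100101001101100010110010)·(00010000000000000000000000) mod 2 = 0+0+0+0+0+0+0+0+0+0+0+0+0+0+0+0+0+0+0+0+0+0+0+0+0+0 mod 2 = 0
  c[7] = d·G[:,7] = (01100101001101100010110010)·(00001111111000000011111111) mod 2 = 0+0+0+0+0+1+0+1+0+0+1+0+0+0+0+0+0+0+1+0+1+1+0+0+1+0 mod 2 = 1
  c[8] = d·G[:,8] = (01100101001101100010110010)·(00001000000000000000000000) mod 2 = 0+0+0+0+0+0+0+0+0+0+0+0+0+0+0+0+0+0+0+0+0+0+0+0+0+0 mod 2 = 0
  c[9] = d·G[:,9] = (01100101001101100010110010)·(00000100000000000000000000) mod 2 = 0+0+0+0+0+1+0+0+0+0+0+0+0+0+0+0+0+0+0+0+0+0+0+0+0+0 mod 2 = 1
  c[10] = d·G[:,10] = (01100101001101100010110010)·(00000010000000000000000000) mod 2 = 0+0+0+0+0+0+0+0+0+0+0+0+0+0+0+0+0+0+0+0+0+0+0+0+0+0 mod 2 = 0
  c[11] = d·G[:,11] = (01100101001101100010110010)·(00000001000000000000000000) mod 2 = 0+0+0+0+0+0+0+1+0+0+0+0+0+0+0+0+0+0+0+0+0+0+0+0+0+0 mod 2 = 1
  c[12] = d·G[:,12] = (01100101001101100010110010)·(00000000100000000000000000) mod 2 = 0+0+0+0+0+0+0+0+0+0+0+0+0+0+0+0+0+0+0+0+0+0+0+0+0+0 mod 2 = 0
  c[13] = d·G[:,13] = (01100101001101100010110010)·(00000000010000000000000000) mod 2 = 0+0+0+0+0+0+0+0+0+0+0+0+0+0+0+0+0+0+0+0+0+0+0+0+0+0 mod 2 = 0
  c[14] = d·G[:,14] = (01100101001101100010110010)·(00000000001000000000000000) mod 2 = 0+0+0+0+0+0+0+0+0+0+1+0+0+0+0+0+0+0+0+0+0+0+0+0+0+0 mod 2 = 1
  c[15] = d·G[:,15] = (01100101001101100010110010)·(00000000000111111111111111) mod 2 = 0+0+0+0+0+0+0+0+0+0+0+1+0+1+1+0+0+0+1+0+1+1+0+0+1+0 mod 2 = 1
  c[16] = d·G[:,16] = (01100101001101100010110010)·(00000000000100000000000000) mod 2 = 0+0+0+0+0+0+0+0+0+0+0+1+0+0+0+0+0+0+0+0+0+0+0+0+0+0 mod 2 = 1
  c[17] = d·G[:,17] = (01100101001101100010110010)·(00000000000010000000000000) mod 2 = 0+0+0+0+0+0+0+0+0+0+0+0+0+0+0+0+0+0+0+0+0+0+0+0+0+0 mod 2 = 0
  c[18] = d·G[:,18] = (01100101001101100010110010)·(00000000000001000000000000) mod 2 = 0+0+0+0+0+0+0+0+0+0+0+0+0+1+0+0+0+0+0+0+0+0+0+0+0+0 mod 2 = 1
  c[19] = d·G[:,19] = (01100101001101100010110010)·(00000000000000100000000000) mod 2 = 0+0+0+0+0+0+0+0+0+0+0+0+0+0+1+0+0+0+0+0+0+0+0+0+0+0 mod 2 = 1
  c[20] = d·G[:,20] = (01100101001101100010110010)·(00000000000000010000000000) mod 2 = 0+0+0+0+0+0+0+0+0+0+0+0+0+0+0+0+0+0+0+0+0+0+0+0+0+0 mod 2 = 0
  c[21] = d·G[:,21] = (01100101001101100010110010)·(00000000000000001000000000) mod 2 = 0+0+0+0+0+0+0+0+0+0+0+0+0+0+0+0+0+0+0+0+0+0+0+0+0+0 mod 2 = 0
  c[22] = d·G[:,22] = (01100101001101100010110010)·(00000000000000000100000000) mod 2 = 0+0+0+0+0+0+0+0+0+0+0+0+0+0+0+0+0+0+0+0+0+0+0+0+0+0 mod 2 = 0
  c[23] = d·G[:,23] = (01100101001101100010110010)·(00000000000000000010000000) mod 2 = 0+0+0+0+0+0+0+0+0+0+0+0+0+0+0+0+0+0+1+0+0+0+0+0+0+0 mod 2 = 1
  c[24] = d·G[:,24] = (01100101001101100010110010)·(00000000000000000001000000) mod 2 = 0+0+0+0+0+0+0+0+0+0+0+0+0+0+0+0+0+0+0+0+0+0+0+0+0+0 mod 2 = 0
  c[25] = d·G[:,25] = (01100101001101100010110010)·(00000000000000000000100000) mod 2 = 0+0+0+0+0+0+0+0+0+0+0+0+0+0+0+0+0+0+0+0+1+0+0+0+0+0 mod 2 = 1
  c[26] = d·G[:,26] = (01100101001101100010110010)·(00000000000000000000010000) mod 2 = 0+0+0+0+0+0+0+0+0+0+0+0+0+0+0+0+0+0+0+0+0+1+0+0+0+0 mod 2 = 1
  c[27] = d·G[:,27] = (01100101001101100010110010)·(00000000000000000000001000) mod 2 = 0+0+0+0+0+0+0+0+0+0+0+0+0+0+0+0+0+0+0+0+0+0+0+0+0+0 mod 2 = 0
  c[28] = d·G[:,28] = (01100101001101100010110010)·(00000000000000000000000100) mod 2 = 0+0+0+0+0+0+0+0+0+0+0+0+0+0+0+0+0+0+0+0+0+0+0+0+0+0 mod 2 = 0
  c[29] = d·G[:,29] = (01100101001101100010110010)·(00000000000000000000000010) mod 2 = 0+0+0+0+0+0+0+0+0+0+0+0+0+0+0+0+0+0+0+0+0+0+0+0+1+0 mod 2 = 1
  c[30] = d·G[:,30] = (01100101001101100010110010)·(00000000000000000000000001) mod 2 = 0+0+0+0+0+0+0+0+0+0+0+0+0+0+0+0+0+0+0+0+0+0+0+0+0+0 mod 2 = 0
Codeword = 1100110101010011101100010110010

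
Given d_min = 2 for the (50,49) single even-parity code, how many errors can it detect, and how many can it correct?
Detection only: up to d_min − 1 = 1 errors.
Correction: up to ⌊(d_min − 1)/2⌋ = ⌊1/2⌋ = 0 errors.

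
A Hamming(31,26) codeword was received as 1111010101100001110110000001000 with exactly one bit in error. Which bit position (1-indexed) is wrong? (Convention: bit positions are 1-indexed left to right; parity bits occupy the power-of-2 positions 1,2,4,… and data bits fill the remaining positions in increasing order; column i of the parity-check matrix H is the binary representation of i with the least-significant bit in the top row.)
Syndrome s = H · r^T (mod 2), r = 1111010101100001110110000001000:
  s[0] = (1010101010101010101010101010101)·(1111010101100001110110000001000) mod 2 = 1+0+1+0+0+0+0+0+0+0+1+0+0+0+0+0+1+0+0+0+1+0+0+0+0+0+0+0+0+0+0 mod 2 = 1
  s[1] = (0110011001100110011001100110011)·(1111010101100001110110000001000) mod 2 = 0+1+1+0+0+1+0+0+0+1+1+0+0+0+0+0+0+1+0+0+0+0+0+0+0+0+0+0+0+0+0 mod 2 = 0
  s[2] = (0001111000011110000111100001111)·(1111010101100001110110000001000) mod 2 = 0+0+0+1+0+1+0+0+0+0+0+0+0+0+0+0+0+0+0+1+1+0+0+0+0+0+0+1+0+0+0 mod 2 = 1
  s[3] = (0000000111111110000000011111111)·(1111010101100001110110000001000) mod 2 = 0+0+0+0+0+0+0+1+0+1+1+0+0+0+0+0+0+0+0+0+0+0+0+0+0+0+0+1+0+0+0 mod 2 = 0
  s[4] = (0000000000000001111111111111111)·(1111010101100001110110000001000) mod 2 = 0+0+0+0+0+0+0+0+0+0+0+0+0+0+0+1+1+1+0+1+1+0+0+0+0+0+0+1+0+0+0 mod 2 = 0
Syndrome = 10100
Column i of H is the binary representation of i, so the syndrome is the binary index of the flipped bit.
Read s = 10100 with s[0] as LSB: 1·2^0 + 0·2^1 + 1·2^2 + 0·2^3 + 0·2^4 = 5.
Error is at bit position 5.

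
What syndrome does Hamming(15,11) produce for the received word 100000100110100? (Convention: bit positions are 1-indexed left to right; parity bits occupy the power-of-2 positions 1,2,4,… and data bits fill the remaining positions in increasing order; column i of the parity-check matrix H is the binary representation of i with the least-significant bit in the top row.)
Syndrome s = H · r^T (mod 2), r = 100000100110100:
  s[0] = (101010101010101)·(100000100110100) mod 2 = 1+0+0+0+0+0+1+0+0+0+1+0+1+0+0 mod 2 = 0
  s[1] = (011001100110011)·(100000100110100) mod 2 = 0+0+0+0+0+0+1+0+0+1+1+0+0+0+0 mod 2 = 1
  s[2] = (000111100001111)·(100000100110100) mod 2 = 0+0+0+0+0+0+1+0+0+0+0+0+1+0+0 mod 2 = 0
  s[3] = (000000011111111)·(100000100110100) mod 2 = 0+0+0+0+0+0+0+0+0+1+1+0+1+0+0 mod 2 = 1
Syndrome = 0101
Non-zero syndrome: error at position 10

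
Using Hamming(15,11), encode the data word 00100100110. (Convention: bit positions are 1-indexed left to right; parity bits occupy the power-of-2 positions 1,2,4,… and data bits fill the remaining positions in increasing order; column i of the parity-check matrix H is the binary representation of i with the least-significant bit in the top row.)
Codeword c = d · G (mod 2), d = 00100100110:
  c[0] = d·G[:,0] = (00100100110)·(11011010101) mod 2 = 0+0+0+0+0+0+0+0+1+0+0 mod 2 = 1
  c[1] = d·G[:,1] = (00100100110)·(10110110011) mod 2 = 0+0+1+0+0+1+0+0+0+1+0 mod 2 = 1
  c[2] = d·G[:,2] = (00100100110)·(10000000000) mod 2 = 0+0+0+0+0+0+0+0+0+0+0 mod 2 = 0
  c[3] = d·G[:,3] = (00100100110)·(01110001111) mod 2 = 0+0+1+0+0+0+0+0+1+1+0 mod 2 = 1
  c[4] = d·G[:,4] = (00100100110)·(01000000000) mod 2 = 0+0+0+0+0+0+0+0+0+0+0 mod 2 = 0
  c[5] = d·G[:,5] = (00100100110)·(00100000000) mod 2 = 0+0+1+0+0+0+0+0+0+0+0 mod 2 = 1
  c[6] = d·G[:,6] = (00100100110)·(00010000000) mod 2 = 0+0+0+0+0+0+0+0+0+0+0 mod 2 = 0
  c[7] = d·G[:,7] = (00100100110)·(00001111111) mod 2 = 0+0+0+0+0+1+0+0+1+1+0 mod 2 = 1
  c[8] = d·G[:,8] = (00100100110)·(00001000000) mod 2 = 0+0+0+0+0+0+0+0+0+0+0 mod 2 = 0
  c[9] = d·G[:,9] = (00100100110)·(00000100000) mod 2 = 0+0+0+0+0+1+0+0+0+0+0 mod 2 = 1
  c[10] = d·G[:,10] = (00100100110)·(00000010000) mod 2 = 0+0+0+0+0+0+0+0+0+0+0 mod 2 = 0
  c[11] = d·G[:,11] = (00100100110)·(00000001000) mod 2 = 0+0+0+0+0+0+0+0+0+0+0 mod 2 = 0
  c[12] = d·G[:,12] = (00100100110)·(00000000100) mod 2 = 0+0+0+0+0+0+0+0+1+0+0 mod 2 = 1
  c[13] = d·G[:,13] = (00100100110)·(00000000010) mod 2 = 0+0+0+0+0+0+0+0+0+1+0 mod 2 = 1
  c[14] = d·G[:,14] = (00100100110)·(00000000001) mod 2 = 0+0+0+0+0+0+0+0+0+0+0 mod 2 = 0
Codeword = 110101010100110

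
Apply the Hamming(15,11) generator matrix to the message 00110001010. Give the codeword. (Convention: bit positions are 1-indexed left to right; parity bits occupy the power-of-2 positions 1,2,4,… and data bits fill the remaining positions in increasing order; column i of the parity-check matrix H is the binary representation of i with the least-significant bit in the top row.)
Codeword c = d · G (mod 2), d = 00110001010:
  c[0] = d·G[:,0] = (00110001010)·(11011010101) mod 2 = 0+0+0+1+0+0+0+0+0+0+0 mod 2 = 1
  c[1] = d·G[:,1] = (00110001010)·(10110110011) mod 2 = 0+0+1+1+0+0+0+0+0+1+0 mod 2 = 1
  c[2] = d·G[:,2] = (00110001010)·(10000000000) mod 2 = 0+0+0+0+0+0+0+0+0+0+0 mod 2 = 0
  c[3] = d·G[:,3] = (00110001010)·(01110001111) mod 2 = 0+0+1+1+0+0+0+1+0+1+0 mod 2 = 0
  c[4] = d·G[:,4] = (00110001010)·(01000000000) mod 2 = 0+0+0+0+0+0+0+0+0+0+0 mod 2 = 0
  c[5] = d·G[:,5] = (00110001010)·(00100000000) mod 2 = 0+0+1+0+0+0+0+0+0+0+0 mod 2 = 1
  c[6] = d·G[:,6] = (00110001010)·(00010000000) mod 2 = 0+0+0+1+0+0+0+0+0+0+0 mod 2 = 1
  c[7] = d·G[:,7] = (00110001010)·(00001111111) mod 2 = 0+0+0+0+0+0+0+1+0+1+0 mod 2 = 0
  c[8] = d·G[:,8] = (00110001010)·(00001000000) mod 2 = 0+0+0+0+0+0+0+0+0+0+0 mod 2 = 0
  c[9] = d·G[:,9] = (00110001010)·(00000100000) mod 2 = 0+0+0+0+0+0+0+0+0+0+0 mod 2 = 0
  c[10] = d·G[:,10] = (00110001010)·(00000010000) mod 2 = 0+0+0+0+0+0+0+0+0+0+0 mod 2 = 0
  c[11] = d·G[:,11] = (00110001010)·(00000001000) mod 2 = 0+0+0+0+0+0+0+1+0+0+0 mod 2 = 1
  c[12] = d·G[:,12] = (00110001010)·(00000000100) mod 2 = 0+0+0+0+0+0+0+0+0+0+0 mod 2 = 0
  c[13] = d·G[:,13] = (00110001010)·(00000000010) mod 2 = 0+0+0+0+0+0+0+0+0+1+0 mod 2 = 1
  c[14] = d·G[:,14] = (00110001010)·(00000000001) mod 2 = 0+0+0+0+0+0+0+0+0+0+0 mod 2 = 0
Codeword = 110001100001010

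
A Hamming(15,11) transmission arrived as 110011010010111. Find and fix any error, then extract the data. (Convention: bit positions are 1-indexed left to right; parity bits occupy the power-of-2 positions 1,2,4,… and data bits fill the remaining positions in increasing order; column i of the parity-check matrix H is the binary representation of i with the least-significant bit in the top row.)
Syndrome s = H · r^T (mod 2), r = 110011010010111:
  s[0] = (101010101010101)·(110011010010111) mod 2 = 1+0+0+0+1+0+0+0+0+0+1+0+1+0+1 mod 2 = 1
  s[1] = (011001100110011)·(110011010010111) mod 2 = 0+1+0+0+0+1+0+0+0+0+1+0+0+1+1 mod 2 = 1
  s[2] = (000111100001111)·(110011010010111) mod 2 = 0+0+0+0+1+1+0+0+0+0+0+0+1+1+1 mod 2 = 1
  s[3] = (000000011111111)·(110011010010111) mod 2 = 0+0+0+0+0+0+0+1+0+0+1+0+1+1+1 mod 2 = 1
Syndrome = 1111
Column 15 of H equals this syndrome → error at bit 15 (1-indexed).
Flip bit 15: 110011010010111 → 110011010010110
Extract data bits at positions {3,5,6,7,9,10,11,12,13,14,15}: 01100010110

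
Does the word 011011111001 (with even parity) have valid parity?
Sum of all bits: 0+1+1+0+1+1+1+1+1+0+0+1 = 8; 8 mod 2 = 0. Result is 0 → valid parity.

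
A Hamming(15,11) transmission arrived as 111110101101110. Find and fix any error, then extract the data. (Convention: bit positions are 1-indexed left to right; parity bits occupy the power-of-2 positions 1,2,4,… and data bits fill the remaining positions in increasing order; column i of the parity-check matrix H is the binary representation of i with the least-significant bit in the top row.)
Syndrome s = H · r^T (mod 2), r = 111110101101110:
  s[0] = (101010101010101)·(111110101101110) mod 2 = 1+0+1+0+1+0+1+0+1+0+0+0+1+0+0 mod 2 = 0
  s[1] = (011001100110011)·(111110101101110) mod 2 = 0+1+1+0+0+0+1+0+0+1+0+0+0+1+0 mod 2 = 1
  s[2] = (000111100001111)·(111110101101110) mod 2 = 0+0+0+1+1+0+1+0+0+0+0+1+1+1+0 mod 2 = 0
  s[3] = (000000011111111)·(111110101101110) mod 2 = 0+0+0+0+0+0+0+0+1+1+0+1+1+1+0 mod 2 = 1
Syndrome = 0101
Column 10 of H equals this syndrome → error at bit 10 (1-indexed).
Flip bit 10: 111110101101110 → 111110101001110
Extract data bits at positions {3,5,6,7,9,10,11,12,13,14,15}: 11011001110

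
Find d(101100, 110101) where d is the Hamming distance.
XOR = 011001, count of 1s = 3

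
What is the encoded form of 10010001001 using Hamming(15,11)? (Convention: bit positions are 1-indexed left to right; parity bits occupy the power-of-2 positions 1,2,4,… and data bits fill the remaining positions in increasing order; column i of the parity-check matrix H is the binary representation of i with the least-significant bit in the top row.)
Codeword c = d · G (mod 2), d = 10010001001:
  c[0] = d·G[:,0] = (10010001001)·(11011010101) mod 2 = 1+0+0+1+0+0+0+0+0+0+1 mod 2 = 1
  c[1] = d·G[:,1] = (10010001001)·(10110110011) mod 2 = 1+0+0+1+0+0+0+0+0+0+1 mod 2 = 1
  c[2] = d·G[:,2] = (10010001001)·(10000000000) mod 2 = 1+0+0+0+0+0+0+0+0+0+0 mod 2 = 1
  c[3] = d·G[:,3] = (10010001001)·(01110001111) mod 2 = 0+0+0+1+0+0+0+1+0+0+1 mod 2 = 1
  c[4] = d·G[:,4] = (10010001001)·(01000000000) mod 2 = 0+0+0+0+0+0+0+0+0+0+0 mod 2 = 0
  c[5] = d·G[:,5] = (10010001001)·(00100000000) mod 2 = 0+0+0+0+0+0+0+0+0+0+0 mod 2 = 0
  c[6] = d·G[:,6] = (10010001001)·(00010000000) mod 2 = 0+0+0+1+0+0+0+0+0+0+0 mod 2 = 1
  c[7] = d·G[:,7] = (10010001001)·(00001111111) mod 2 = 0+0+0+0+0+0+0+1+0+0+1 mod 2 = 0
  c[8] = d·G[:,8] = (10010001001)·(00001000000) mod 2 = 0+0+0+0+0+0+0+0+0+0+0 mod 2 = 0
  c[9] = d·G[:,9] = (10010001001)·(00000100000) mod 2 = 0+0+0+0+0+0+0+0+0+0+0 mod 2 = 0
  c[10] = d·G[:,10] = (10010001001)·(00000010000) mod 2 = 0+0+0+0+0+0+0+0+0+0+0 mod 2 = 0
  c[11] = d·G[:,11] = (10010001001)·(00000001000) mod 2 = 0+0+0+0+0+0+0+1+0+0+0 mod 2 = 1
  c[12] = d·G[:,12] = (10010001001)·(00000000100) mod 2 = 0+0+0+0+0+0+0+0+0+0+0 mod 2 = 0
  c[13] = d·G[:,13] = (10010001001)·(00000000010) mod 2 = 0+0+0+0+0+0+0+0+0+0+0 mod 2 = 0
  c[14] = d·G[:,14] = (10010001001)·(00000000001) mod 2 = 0+0+0+0+0+0+0+0+0+0+1 mod 2 = 1
Codeword = 111100100001001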